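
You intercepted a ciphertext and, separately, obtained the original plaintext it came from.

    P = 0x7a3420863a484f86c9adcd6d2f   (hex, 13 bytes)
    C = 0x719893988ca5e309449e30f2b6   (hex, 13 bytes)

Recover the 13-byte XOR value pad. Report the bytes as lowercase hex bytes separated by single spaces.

0b ac b3 1e b6 ed ac 8f 8d 33 fd 9f 99

Since C = P ⊕ pad, XORing both sides with P gives pad = P ⊕ C.
122 XOR 113 =  11
 52 XOR 152 = 172
 32 XOR 147 = 179
134 XOR 152 =  30
 58 XOR 140 = 182
 72 XOR 165 = 237
 79 XOR 227 = 172
134 XOR   9 = 143
201 XOR  68 = 141
173 XOR 158 =  51
205 XOR  48 = 253
109 XOR 242 = 159
 47 XOR 182 = 153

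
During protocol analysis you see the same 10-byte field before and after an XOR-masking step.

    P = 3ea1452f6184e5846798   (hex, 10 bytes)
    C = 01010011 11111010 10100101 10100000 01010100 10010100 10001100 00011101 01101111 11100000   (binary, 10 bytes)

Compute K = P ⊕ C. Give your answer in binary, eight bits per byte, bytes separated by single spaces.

Since C = P ⊕ K, XORing both sides with P gives K = P ⊕ C.
00111110 xor 01010011 = 01101101
10100001 xor 11111010 = 01011011
01000101 xor 10100101 = 11100000
00101111 xor 10100000 = 10001111
01100001 xor 01010100 = 00110101
10000100 xor 10010100 = 00010000
11100101 xor 10001100 = 01101001
10000100 xor 00011101 = 10011001
01100111 xor 01101111 = 00001000
10011000 xor 11100000 = 01111000

01101101 01011011 11100000 10001111 00110101 00010000 01101001 10011001 00001000 01111000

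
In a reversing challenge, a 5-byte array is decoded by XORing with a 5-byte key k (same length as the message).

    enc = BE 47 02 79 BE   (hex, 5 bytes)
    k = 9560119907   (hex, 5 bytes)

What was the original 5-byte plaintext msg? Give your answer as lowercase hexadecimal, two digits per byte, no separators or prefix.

2b2713e0b9

XOR is its own inverse, so applying the key byte-wise gives the result directly.
10111110 ^ 10010101 = 00101011
01000111 ^ 01100000 = 00100111
00000010 ^ 00010001 = 00010011
01111001 ^ 10011001 = 11100000
10111110 ^ 00000111 = 10111001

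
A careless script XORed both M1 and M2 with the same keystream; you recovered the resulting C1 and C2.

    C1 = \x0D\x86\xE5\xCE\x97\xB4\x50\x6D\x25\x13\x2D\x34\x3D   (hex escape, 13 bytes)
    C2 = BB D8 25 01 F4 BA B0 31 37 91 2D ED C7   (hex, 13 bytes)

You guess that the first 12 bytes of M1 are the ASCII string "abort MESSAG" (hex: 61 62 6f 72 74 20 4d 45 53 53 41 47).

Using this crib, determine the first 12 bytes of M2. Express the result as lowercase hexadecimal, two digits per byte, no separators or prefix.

First, C1 ⊕ C2 = (M1 ⊕ K) ⊕ (M2 ⊕ K) = M1 ⊕ M2, so the key drops out. Then M2 = (M1 ⊕ M2) ⊕ M1 over the first 12 bytes.
byte 0: (0d ⊕ bb) ⊕ 61 = b6 ⊕ 61 = d7
byte 1: (86 ⊕ d8) ⊕ 62 = 5e ⊕ 62 = 3c
byte 2: (e5 ⊕ 25) ⊕ 6f = c0 ⊕ 6f = af
byte 3: (ce ⊕ 01) ⊕ 72 = cf ⊕ 72 = bd
byte 4: (97 ⊕ f4) ⊕ 74 = 63 ⊕ 74 = 17
byte 5: (b4 ⊕ ba) ⊕ 20 = 0e ⊕ 20 = 2e
byte 6: (50 ⊕ b0) ⊕ 4d = e0 ⊕ 4d = ad
byte 7: (6d ⊕ 31) ⊕ 45 = 5c ⊕ 45 = 19
byte 8: (25 ⊕ 37) ⊕ 53 = 12 ⊕ 53 = 41
byte 9: (13 ⊕ 91) ⊕ 53 = 82 ⊕ 53 = d1
byte 10: (2d ⊕ 2d) ⊕ 41 = 00 ⊕ 41 = 41
byte 11: (34 ⊕ ed) ⊕ 47 = d9 ⊕ 47 = 9e

d73cafbd172ead1941d1419e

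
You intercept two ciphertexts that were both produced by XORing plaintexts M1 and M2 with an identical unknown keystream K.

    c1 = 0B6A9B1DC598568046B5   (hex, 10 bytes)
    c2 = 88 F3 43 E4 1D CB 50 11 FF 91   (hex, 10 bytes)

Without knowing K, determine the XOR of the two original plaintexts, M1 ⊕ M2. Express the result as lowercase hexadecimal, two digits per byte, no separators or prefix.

8399d8f9d8530691b924

c1 ⊕ c2 = (M1 ⊕ K) ⊕ (M2 ⊕ K) = M1 ⊕ M2 — the shared key cancels under XOR.
0b XOR 88 = 83
6a XOR f3 = 99
9b XOR 43 = d8
1d XOR e4 = f9
c5 XOR 1d = d8
98 XOR cb = 53
56 XOR 50 = 06
80 XOR 11 = 91
46 XOR ff = b9
b5 XOR 91 = 24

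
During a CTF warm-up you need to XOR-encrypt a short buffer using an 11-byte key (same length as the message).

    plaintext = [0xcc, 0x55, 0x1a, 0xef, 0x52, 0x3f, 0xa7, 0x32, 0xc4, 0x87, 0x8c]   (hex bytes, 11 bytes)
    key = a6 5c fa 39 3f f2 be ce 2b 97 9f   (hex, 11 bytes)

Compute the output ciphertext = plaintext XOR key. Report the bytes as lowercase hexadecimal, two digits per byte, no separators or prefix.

6a09e0d66dcd19fcef1013

XOR is its own inverse, so applying the key byte-wise gives the result directly.
byte 0: 204 XOR 166 = 106
byte 1:  85 XOR  92 =   9
byte 2:  26 XOR 250 = 224
byte 3: 239 XOR  57 = 214
byte 4:  82 XOR  63 = 109
byte 5:  63 XOR 242 = 205
byte 6: 167 XOR 190 =  25
byte 7:  50 XOR 206 = 252
byte 8: 196 XOR  43 = 239
byte 9: 135 XOR 151 =  16
byte 10: 140 XOR 159 =  19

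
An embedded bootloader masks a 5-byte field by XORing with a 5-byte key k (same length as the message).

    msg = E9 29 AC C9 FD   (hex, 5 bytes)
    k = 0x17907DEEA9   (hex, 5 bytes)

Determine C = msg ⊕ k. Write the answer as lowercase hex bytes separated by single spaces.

XOR is its own inverse, so applying the key byte-wise gives the result directly.
e9 ⊕ 17 = fe
29 ⊕ 90 = b9
ac ⊕ 7d = d1
c9 ⊕ ee = 27
fd ⊕ a9 = 54

fe b9 d1 27 54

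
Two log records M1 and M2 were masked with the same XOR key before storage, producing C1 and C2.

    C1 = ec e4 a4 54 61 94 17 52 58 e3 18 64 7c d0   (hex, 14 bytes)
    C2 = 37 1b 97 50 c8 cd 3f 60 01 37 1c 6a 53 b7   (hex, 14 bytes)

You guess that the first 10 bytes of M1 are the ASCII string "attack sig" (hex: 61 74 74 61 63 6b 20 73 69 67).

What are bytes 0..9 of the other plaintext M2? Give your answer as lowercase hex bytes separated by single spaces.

ba 8b 47 65 ca 32 08 41 30 b3

First, C1 ⊕ C2 = (M1 ⊕ K) ⊕ (M2 ⊕ K) = M1 ⊕ M2, so the key drops out. Then M2 = (M1 ⊕ M2) ⊕ M1 over the first 10 bytes.
byte 0: (ec ^ 37) ^ 61 = db ^ 61 = ba
byte 1: (e4 ^ 1b) ^ 74 = ff ^ 74 = 8b
byte 2: (a4 ^ 97) ^ 74 = 33 ^ 74 = 47
byte 3: (54 ^ 50) ^ 61 = 04 ^ 61 = 65
byte 4: (61 ^ c8) ^ 63 = a9 ^ 63 = ca
byte 5: (94 ^ cd) ^ 6b = 59 ^ 6b = 32
byte 6: (17 ^ 3f) ^ 20 = 28 ^ 20 = 08
byte 7: (52 ^ 60) ^ 73 = 32 ^ 73 = 41
byte 8: (58 ^ 01) ^ 69 = 59 ^ 69 = 30
byte 9: (e3 ^ 37) ^ 67 = d4 ^ 67 = b3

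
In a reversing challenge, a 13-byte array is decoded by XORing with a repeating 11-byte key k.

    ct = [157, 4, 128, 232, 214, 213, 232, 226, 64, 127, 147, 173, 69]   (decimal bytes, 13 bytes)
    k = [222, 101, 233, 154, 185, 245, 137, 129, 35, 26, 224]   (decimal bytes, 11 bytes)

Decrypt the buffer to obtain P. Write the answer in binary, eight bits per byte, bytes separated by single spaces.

01000011 01100001 01101001 01110010 01101111 00100000 01100001 01100011 01100011 01100101 01110011 01110011 00100000

The 11-byte key repeats, so the effective keystream is de 65 e9 9a b9 f5 89 81 23 1a e0 de 65.
byte 0: 157 XOR 222 =  67
byte 1:   4 XOR 101 =  97
byte 2: 128 XOR 233 = 105
byte 3: 232 XOR 154 = 114
byte 4: 214 XOR 185 = 111
byte 5: 213 XOR 245 =  32
byte 6: 232 XOR 137 =  97
byte 7: 226 XOR 129 =  99
byte 8:  64 XOR  35 =  99
byte 9: 127 XOR  26 = 101
byte 10: 147 XOR 224 = 115
byte 11: 173 XOR 222 = 115
byte 12:  69 XOR 101 =  32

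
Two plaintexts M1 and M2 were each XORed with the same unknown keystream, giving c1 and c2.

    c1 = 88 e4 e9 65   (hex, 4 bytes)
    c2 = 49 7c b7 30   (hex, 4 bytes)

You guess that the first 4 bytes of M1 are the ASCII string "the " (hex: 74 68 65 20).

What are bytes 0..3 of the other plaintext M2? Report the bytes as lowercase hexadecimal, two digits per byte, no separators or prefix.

b5f03b75

First, c1 ⊕ c2 = (M1 ⊕ K) ⊕ (M2 ⊕ K) = M1 ⊕ M2, so the key drops out. Then M2 = (M1 ⊕ M2) ⊕ M1 over the first 4 bytes.
byte 0: (88 ^ 49) ^ 74 = c1 ^ 74 = b5
byte 1: (e4 ^ 7c) ^ 68 = 98 ^ 68 = f0
byte 2: (e9 ^ b7) ^ 65 = 5e ^ 65 = 3b
byte 3: (65 ^ 30) ^ 20 = 55 ^ 20 = 75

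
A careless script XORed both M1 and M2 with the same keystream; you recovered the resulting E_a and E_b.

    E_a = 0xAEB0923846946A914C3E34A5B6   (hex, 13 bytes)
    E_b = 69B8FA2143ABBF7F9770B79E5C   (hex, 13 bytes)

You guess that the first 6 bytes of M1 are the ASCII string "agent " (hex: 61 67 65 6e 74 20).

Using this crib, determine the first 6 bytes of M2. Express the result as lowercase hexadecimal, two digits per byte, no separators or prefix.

First, E_a ⊕ E_b = (M1 ⊕ K) ⊕ (M2 ⊕ K) = M1 ⊕ M2, so the key drops out. Then M2 = (M1 ⊕ M2) ⊕ M1 over the first 6 bytes.
byte 0: (ae ⊕ 69) ⊕ 61 = c7 ⊕ 61 = a6
byte 1: (b0 ⊕ b8) ⊕ 67 = 08 ⊕ 67 = 6f
byte 2: (92 ⊕ fa) ⊕ 65 = 68 ⊕ 65 = 0d
byte 3: (38 ⊕ 21) ⊕ 6e = 19 ⊕ 6e = 77
byte 4: (46 ⊕ 43) ⊕ 74 = 05 ⊕ 74 = 71
byte 5: (94 ⊕ ab) ⊕ 20 = 3f ⊕ 20 = 1f

a66f0d77711f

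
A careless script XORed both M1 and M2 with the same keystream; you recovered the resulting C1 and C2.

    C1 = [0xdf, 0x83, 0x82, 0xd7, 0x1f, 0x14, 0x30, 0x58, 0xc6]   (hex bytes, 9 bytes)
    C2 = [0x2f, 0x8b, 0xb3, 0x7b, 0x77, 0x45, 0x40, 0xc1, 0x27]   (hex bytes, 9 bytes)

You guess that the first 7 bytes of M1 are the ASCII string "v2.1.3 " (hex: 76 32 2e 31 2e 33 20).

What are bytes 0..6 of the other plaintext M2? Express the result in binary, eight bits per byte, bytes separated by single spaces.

First, C1 ⊕ C2 = (M1 ⊕ K) ⊕ (M2 ⊕ K) = M1 ⊕ M2, so the key drops out. Then M2 = (M1 ⊕ M2) ⊕ M1 over the first 7 bytes.
byte 0: (df ⊕ 2f) ⊕ 76 = f0 ⊕ 76 = 86
byte 1: (83 ⊕ 8b) ⊕ 32 = 08 ⊕ 32 = 3a
byte 2: (82 ⊕ b3) ⊕ 2e = 31 ⊕ 2e = 1f
byte 3: (d7 ⊕ 7b) ⊕ 31 = ac ⊕ 31 = 9d
byte 4: (1f ⊕ 77) ⊕ 2e = 68 ⊕ 2e = 46
byte 5: (14 ⊕ 45) ⊕ 33 = 51 ⊕ 33 = 62
byte 6: (30 ⊕ 40) ⊕ 20 = 70 ⊕ 20 = 50

10000110 00111010 00011111 10011101 01000110 01100010 01010000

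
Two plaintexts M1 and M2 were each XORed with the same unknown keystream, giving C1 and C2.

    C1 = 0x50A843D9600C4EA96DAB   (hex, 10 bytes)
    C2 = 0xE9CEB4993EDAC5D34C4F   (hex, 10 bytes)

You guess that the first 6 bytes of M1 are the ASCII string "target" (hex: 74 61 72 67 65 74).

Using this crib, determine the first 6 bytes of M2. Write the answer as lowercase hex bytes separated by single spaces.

First, C1 ⊕ C2 = (M1 ⊕ K) ⊕ (M2 ⊕ K) = M1 ⊕ M2, so the key drops out. Then M2 = (M1 ⊕ M2) ⊕ M1 over the first 6 bytes.
byte 0: (50 ^ e9) ^ 74 = b9 ^ 74 = cd
byte 1: (a8 ^ ce) ^ 61 = 66 ^ 61 = 07
byte 2: (43 ^ b4) ^ 72 = f7 ^ 72 = 85
byte 3: (d9 ^ 99) ^ 67 = 40 ^ 67 = 27
byte 4: (60 ^ 3e) ^ 65 = 5e ^ 65 = 3b
byte 5: (0c ^ da) ^ 74 = d6 ^ 74 = a2

cd 07 85 27 3b a2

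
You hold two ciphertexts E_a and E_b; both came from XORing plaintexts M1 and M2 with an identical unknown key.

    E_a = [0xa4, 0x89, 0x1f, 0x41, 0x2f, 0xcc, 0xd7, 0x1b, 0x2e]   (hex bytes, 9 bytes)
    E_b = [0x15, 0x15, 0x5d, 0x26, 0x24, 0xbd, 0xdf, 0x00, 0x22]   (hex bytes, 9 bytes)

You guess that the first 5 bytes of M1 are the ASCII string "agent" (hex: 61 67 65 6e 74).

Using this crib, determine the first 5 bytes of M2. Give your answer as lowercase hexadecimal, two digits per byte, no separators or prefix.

d0fb27097f

First, E_a ⊕ E_b = (M1 ⊕ K) ⊕ (M2 ⊕ K) = M1 ⊕ M2, so the key drops out. Then M2 = (M1 ⊕ M2) ⊕ M1 over the first 5 bytes.
byte 0: (a4 ⊕ 15) ⊕ 61 = b1 ⊕ 61 = d0
byte 1: (89 ⊕ 15) ⊕ 67 = 9c ⊕ 67 = fb
byte 2: (1f ⊕ 5d) ⊕ 65 = 42 ⊕ 65 = 27
byte 3: (41 ⊕ 26) ⊕ 6e = 67 ⊕ 6e = 09
byte 4: (2f ⊕ 24) ⊕ 74 = 0b ⊕ 74 = 7f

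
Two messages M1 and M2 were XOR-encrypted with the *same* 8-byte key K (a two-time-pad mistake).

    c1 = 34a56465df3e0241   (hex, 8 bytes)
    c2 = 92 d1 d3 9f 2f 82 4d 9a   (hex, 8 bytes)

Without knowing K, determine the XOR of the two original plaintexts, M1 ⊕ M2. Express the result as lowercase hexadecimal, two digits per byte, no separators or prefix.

c1 ⊕ c2 = (M1 ⊕ K) ⊕ (M2 ⊕ K) = M1 ⊕ M2 — the shared key cancels under XOR.
34 ⊕ 92 = a6
a5 ⊕ d1 = 74
64 ⊕ d3 = b7
65 ⊕ 9f = fa
df ⊕ 2f = f0
3e ⊕ 82 = bc
02 ⊕ 4d = 4f
41 ⊕ 9a = db

a674b7faf0bc4fdb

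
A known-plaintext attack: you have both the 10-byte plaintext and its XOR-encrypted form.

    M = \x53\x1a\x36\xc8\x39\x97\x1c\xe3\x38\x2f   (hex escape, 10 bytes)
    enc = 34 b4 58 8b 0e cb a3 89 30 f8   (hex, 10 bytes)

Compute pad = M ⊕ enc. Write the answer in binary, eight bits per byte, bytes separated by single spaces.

Since enc = M ⊕ pad, XORing both sides with M gives pad = M ⊕ enc.
byte 0: 01010011 ⊕ 00110100 = 01100111
byte 1: 00011010 ⊕ 10110100 = 10101110
byte 2: 00110110 ⊕ 01011000 = 01101110
byte 3: 11001000 ⊕ 10001011 = 01000011
byte 4: 00111001 ⊕ 00001110 = 00110111
byte 5: 10010111 ⊕ 11001011 = 01011100
byte 6: 00011100 ⊕ 10100011 = 10111111
byte 7: 11100011 ⊕ 10001001 = 01101010
byte 8: 00111000 ⊕ 00110000 = 00001000
byte 9: 00101111 ⊕ 11111000 = 11010111

01100111 10101110 01101110 01000011 00110111 01011100 10111111 01101010 00001000 11010111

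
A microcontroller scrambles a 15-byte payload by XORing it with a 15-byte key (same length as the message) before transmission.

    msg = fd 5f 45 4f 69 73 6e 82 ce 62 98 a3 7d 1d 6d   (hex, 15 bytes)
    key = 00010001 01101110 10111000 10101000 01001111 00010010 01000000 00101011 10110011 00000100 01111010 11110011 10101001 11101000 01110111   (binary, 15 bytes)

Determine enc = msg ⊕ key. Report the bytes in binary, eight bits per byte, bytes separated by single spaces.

11101100 00110001 11111101 11100111 00100110 01100001 00101110 10101001 01111101 01100110 11100010 01010000 11010100 11110101 00011010

XOR is its own inverse, so applying the key byte-wise gives the result directly.
byte 0: fd ^ 11 = ec
byte 1: 5f ^ 6e = 31
byte 2: 45 ^ b8 = fd
byte 3: 4f ^ a8 = e7
byte 4: 69 ^ 4f = 26
byte 5: 73 ^ 12 = 61
byte 6: 6e ^ 40 = 2e
byte 7: 82 ^ 2b = a9
byte 8: ce ^ b3 = 7d
byte 9: 62 ^ 04 = 66
byte 10: 98 ^ 7a = e2
byte 11: a3 ^ f3 = 50
byte 12: 7d ^ a9 = d4
byte 13: 1d ^ e8 = f5
byte 14: 6d ^ 77 = 1a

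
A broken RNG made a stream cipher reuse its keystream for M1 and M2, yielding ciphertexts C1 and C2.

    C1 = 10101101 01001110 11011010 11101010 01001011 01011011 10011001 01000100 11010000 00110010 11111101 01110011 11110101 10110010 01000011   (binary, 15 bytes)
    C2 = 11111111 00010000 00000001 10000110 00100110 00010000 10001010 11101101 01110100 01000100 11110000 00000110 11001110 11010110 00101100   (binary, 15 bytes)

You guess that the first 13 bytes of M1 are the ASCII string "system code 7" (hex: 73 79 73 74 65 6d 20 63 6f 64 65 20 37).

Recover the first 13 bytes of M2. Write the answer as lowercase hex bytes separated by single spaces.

21 27 a8 18 08 26 33 ca cb 12 68 55 0c

First, C1 ⊕ C2 = (M1 ⊕ K) ⊕ (M2 ⊕ K) = M1 ⊕ M2, so the key drops out. Then M2 = (M1 ⊕ M2) ⊕ M1 over the first 13 bytes.
byte 0: (ad XOR ff) XOR 73 = 52 XOR 73 = 21
byte 1: (4e XOR 10) XOR 79 = 5e XOR 79 = 27
byte 2: (da XOR 01) XOR 73 = db XOR 73 = a8
byte 3: (ea XOR 86) XOR 74 = 6c XOR 74 = 18
byte 4: (4b XOR 26) XOR 65 = 6d XOR 65 = 08
byte 5: (5b XOR 10) XOR 6d = 4b XOR 6d = 26
byte 6: (99 XOR 8a) XOR 20 = 13 XOR 20 = 33
byte 7: (44 XOR ed) XOR 63 = a9 XOR 63 = ca
byte 8: (d0 XOR 74) XOR 6f = a4 XOR 6f = cb
byte 9: (32 XOR 44) XOR 64 = 76 XOR 64 = 12
byte 10: (fd XOR f0) XOR 65 = 0d XOR 65 = 68
byte 11: (73 XOR 06) XOR 20 = 75 XOR 20 = 55
byte 12: (f5 XOR ce) XOR 37 = 3b XOR 37 = 0c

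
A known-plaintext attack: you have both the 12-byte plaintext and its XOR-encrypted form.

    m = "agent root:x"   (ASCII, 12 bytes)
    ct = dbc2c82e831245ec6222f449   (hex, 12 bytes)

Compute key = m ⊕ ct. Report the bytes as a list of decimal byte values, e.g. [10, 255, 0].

Since ct = m ⊕ key, XORing both sides with m gives key = m ⊕ ct.
 97 ^ 219 = 186
103 ^ 194 = 165
101 ^ 200 = 173
110 ^  46 =  64
116 ^ 131 = 247
 32 ^  18 =  50
114 ^  69 =  55
111 ^ 236 = 131
111 ^  98 =  13
116 ^  34 =  86
 58 ^ 244 = 206
120 ^  73 =  49

[186, 165, 173, 64, 247, 50, 55, 131, 13, 86, 206, 49]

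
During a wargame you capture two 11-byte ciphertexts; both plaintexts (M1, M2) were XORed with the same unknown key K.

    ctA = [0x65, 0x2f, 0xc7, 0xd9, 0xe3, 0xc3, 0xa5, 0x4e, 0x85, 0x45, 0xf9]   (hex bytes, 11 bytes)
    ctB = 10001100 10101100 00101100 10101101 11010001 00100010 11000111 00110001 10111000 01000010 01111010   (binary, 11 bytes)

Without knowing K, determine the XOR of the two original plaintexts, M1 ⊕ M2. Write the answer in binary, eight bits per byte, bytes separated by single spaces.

11101001 10000011 11101011 01110100 00110010 11100001 01100010 01111111 00111101 00000111 10000011

ctA ⊕ ctB = (M1 ⊕ K) ⊕ (M2 ⊕ K) = M1 ⊕ M2 — the shared key cancels under XOR.
01100101 xor 10001100 = 11101001
00101111 xor 10101100 = 10000011
11000111 xor 00101100 = 11101011
11011001 xor 10101101 = 01110100
11100011 xor 11010001 = 00110010
11000011 xor 00100010 = 11100001
10100101 xor 11000111 = 01100010
01001110 xor 00110001 = 01111111
10000101 xor 10111000 = 00111101
01000101 xor 01000010 = 00000111
11111001 xor 01111010 = 10000011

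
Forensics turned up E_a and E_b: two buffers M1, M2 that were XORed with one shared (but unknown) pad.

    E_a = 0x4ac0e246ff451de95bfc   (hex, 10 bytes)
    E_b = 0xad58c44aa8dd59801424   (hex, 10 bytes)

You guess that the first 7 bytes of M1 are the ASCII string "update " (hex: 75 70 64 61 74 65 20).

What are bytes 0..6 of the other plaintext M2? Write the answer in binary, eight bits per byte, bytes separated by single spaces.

10010010 11101000 01000010 01101101 00100011 11111101 01100100

First, E_a ⊕ E_b = (M1 ⊕ K) ⊕ (M2 ⊕ K) = M1 ⊕ M2, so the key drops out. Then M2 = (M1 ⊕ M2) ⊕ M1 over the first 7 bytes.
byte 0: (4a XOR ad) XOR 75 = e7 XOR 75 = 92
byte 1: (c0 XOR 58) XOR 70 = 98 XOR 70 = e8
byte 2: (e2 XOR c4) XOR 64 = 26 XOR 64 = 42
byte 3: (46 XOR 4a) XOR 61 = 0c XOR 61 = 6d
byte 4: (ff XOR a8) XOR 74 = 57 XOR 74 = 23
byte 5: (45 XOR dd) XOR 65 = 98 XOR 65 = fd
byte 6: (1d XOR 59) XOR 20 = 44 XOR 20 = 64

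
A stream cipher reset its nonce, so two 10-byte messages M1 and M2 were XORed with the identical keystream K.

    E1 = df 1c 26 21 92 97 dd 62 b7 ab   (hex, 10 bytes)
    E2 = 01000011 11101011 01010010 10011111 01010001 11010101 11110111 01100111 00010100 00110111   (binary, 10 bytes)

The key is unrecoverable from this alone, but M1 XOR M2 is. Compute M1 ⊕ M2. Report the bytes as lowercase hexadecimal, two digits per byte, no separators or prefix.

E1 ⊕ E2 = (M1 ⊕ K) ⊕ (M2 ⊕ K) = M1 ⊕ M2 — the shared key cancels under XOR.
11011111 XOR 01000011 = 10011100
00011100 XOR 11101011 = 11110111
00100110 XOR 01010010 = 01110100
00100001 XOR 10011111 = 10111110
10010010 XOR 01010001 = 11000011
10010111 XOR 11010101 = 01000010
11011101 XOR 11110111 = 00101010
01100010 XOR 01100111 = 00000101
10110111 XOR 00010100 = 10100011
10101011 XOR 00110111 = 10011100

9cf774bec3422a05a39c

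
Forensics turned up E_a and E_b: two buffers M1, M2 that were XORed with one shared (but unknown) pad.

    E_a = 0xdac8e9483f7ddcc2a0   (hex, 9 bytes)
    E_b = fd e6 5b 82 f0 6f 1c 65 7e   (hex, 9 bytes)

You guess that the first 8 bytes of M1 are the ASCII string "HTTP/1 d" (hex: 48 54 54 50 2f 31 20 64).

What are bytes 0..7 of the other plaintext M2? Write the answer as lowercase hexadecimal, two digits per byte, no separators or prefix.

6f7ae69ae023e0c3

First, E_a ⊕ E_b = (M1 ⊕ K) ⊕ (M2 ⊕ K) = M1 ⊕ M2, so the key drops out. Then M2 = (M1 ⊕ M2) ⊕ M1 over the first 8 bytes.
byte 0: (da XOR fd) XOR 48 = 27 XOR 48 = 6f
byte 1: (c8 XOR e6) XOR 54 = 2e XOR 54 = 7a
byte 2: (e9 XOR 5b) XOR 54 = b2 XOR 54 = e6
byte 3: (48 XOR 82) XOR 50 = ca XOR 50 = 9a
byte 4: (3f XOR f0) XOR 2f = cf XOR 2f = e0
byte 5: (7d XOR 6f) XOR 31 = 12 XOR 31 = 23
byte 6: (dc XOR 1c) XOR 20 = c0 XOR 20 = e0
byte 7: (c2 XOR 65) XOR 64 = a7 XOR 64 = c3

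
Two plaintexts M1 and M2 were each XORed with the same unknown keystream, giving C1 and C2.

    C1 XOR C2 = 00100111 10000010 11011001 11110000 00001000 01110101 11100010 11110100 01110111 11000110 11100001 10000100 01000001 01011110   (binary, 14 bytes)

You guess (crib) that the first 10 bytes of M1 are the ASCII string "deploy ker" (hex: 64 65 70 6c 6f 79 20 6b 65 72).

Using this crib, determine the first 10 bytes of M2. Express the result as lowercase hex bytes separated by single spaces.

43 e7 a9 9c 67 0c c2 9f 12 b4

Since C1 ⊕ C2 = M1 ⊕ M2, XORing with the guessed M1 bytes yields the corresponding M2 bytes: M2 = (C1 ⊕ C2) ⊕ M1.
27 ⊕ 64 = 43
82 ⊕ 65 = e7
d9 ⊕ 70 = a9
f0 ⊕ 6c = 9c
08 ⊕ 6f = 67
75 ⊕ 79 = 0c
e2 ⊕ 20 = c2
f4 ⊕ 6b = 9f
77 ⊕ 65 = 12
c6 ⊕ 72 = b4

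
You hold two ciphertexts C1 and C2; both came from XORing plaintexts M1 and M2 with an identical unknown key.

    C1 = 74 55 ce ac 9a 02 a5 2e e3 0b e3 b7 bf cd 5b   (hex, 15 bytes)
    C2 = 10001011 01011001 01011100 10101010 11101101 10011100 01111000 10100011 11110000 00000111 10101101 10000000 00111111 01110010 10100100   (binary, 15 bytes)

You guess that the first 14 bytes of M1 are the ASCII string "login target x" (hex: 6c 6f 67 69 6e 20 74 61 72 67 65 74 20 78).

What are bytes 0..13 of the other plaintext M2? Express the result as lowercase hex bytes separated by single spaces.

First, C1 ⊕ C2 = (M1 ⊕ K) ⊕ (M2 ⊕ K) = M1 ⊕ M2, so the key drops out. Then M2 = (M1 ⊕ M2) ⊕ M1 over the first 14 bytes.
byte 0: (74 xor 8b) xor 6c = ff xor 6c = 93
byte 1: (55 xor 59) xor 6f = 0c xor 6f = 63
byte 2: (ce xor 5c) xor 67 = 92 xor 67 = f5
byte 3: (ac xor aa) xor 69 = 06 xor 69 = 6f
byte 4: (9a xor ed) xor 6e = 77 xor 6e = 19
byte 5: (02 xor 9c) xor 20 = 9e xor 20 = be
byte 6: (a5 xor 78) xor 74 = dd xor 74 = a9
byte 7: (2e xor a3) xor 61 = 8d xor 61 = ec
byte 8: (e3 xor f0) xor 72 = 13 xor 72 = 61
byte 9: (0b xor 07) xor 67 = 0c xor 67 = 6b
byte 10: (e3 xor ad) xor 65 = 4e xor 65 = 2b
byte 11: (b7 xor 80) xor 74 = 37 xor 74 = 43
byte 12: (bf xor 3f) xor 20 = 80 xor 20 = a0
byte 13: (cd xor 72) xor 78 = bf xor 78 = c7

93 63 f5 6f 19 be a9 ec 61 6b 2b 43 a0 c7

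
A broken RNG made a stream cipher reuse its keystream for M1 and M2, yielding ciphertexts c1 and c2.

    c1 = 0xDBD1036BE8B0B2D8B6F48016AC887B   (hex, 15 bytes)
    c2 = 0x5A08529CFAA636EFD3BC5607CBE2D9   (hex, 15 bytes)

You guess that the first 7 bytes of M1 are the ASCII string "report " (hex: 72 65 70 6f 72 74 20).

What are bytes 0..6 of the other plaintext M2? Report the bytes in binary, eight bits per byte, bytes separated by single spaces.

11110011 10111100 00100001 10011000 01100000 01100010 10100100

First, c1 ⊕ c2 = (M1 ⊕ K) ⊕ (M2 ⊕ K) = M1 ⊕ M2, so the key drops out. Then M2 = (M1 ⊕ M2) ⊕ M1 over the first 7 bytes.
byte 0: (db ^ 5a) ^ 72 = 81 ^ 72 = f3
byte 1: (d1 ^ 08) ^ 65 = d9 ^ 65 = bc
byte 2: (03 ^ 52) ^ 70 = 51 ^ 70 = 21
byte 3: (6b ^ 9c) ^ 6f = f7 ^ 6f = 98
byte 4: (e8 ^ fa) ^ 72 = 12 ^ 72 = 60
byte 5: (b0 ^ a6) ^ 74 = 16 ^ 74 = 62
byte 6: (b2 ^ 36) ^ 20 = 84 ^ 20 = a4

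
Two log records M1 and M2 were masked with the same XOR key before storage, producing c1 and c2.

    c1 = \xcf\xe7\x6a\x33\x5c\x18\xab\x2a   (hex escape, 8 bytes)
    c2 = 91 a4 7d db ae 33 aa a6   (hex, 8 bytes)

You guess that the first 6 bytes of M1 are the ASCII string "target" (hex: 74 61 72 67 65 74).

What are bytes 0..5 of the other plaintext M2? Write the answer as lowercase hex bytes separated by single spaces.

2a 22 65 8f 97 5f

First, c1 ⊕ c2 = (M1 ⊕ K) ⊕ (M2 ⊕ K) = M1 ⊕ M2, so the key drops out. Then M2 = (M1 ⊕ M2) ⊕ M1 over the first 6 bytes.
byte 0: (cf ⊕ 91) ⊕ 74 = 5e ⊕ 74 = 2a
byte 1: (e7 ⊕ a4) ⊕ 61 = 43 ⊕ 61 = 22
byte 2: (6a ⊕ 7d) ⊕ 72 = 17 ⊕ 72 = 65
byte 3: (33 ⊕ db) ⊕ 67 = e8 ⊕ 67 = 8f
byte 4: (5c ⊕ ae) ⊕ 65 = f2 ⊕ 65 = 97
byte 5: (18 ⊕ 33) ⊕ 74 = 2b ⊕ 74 = 5f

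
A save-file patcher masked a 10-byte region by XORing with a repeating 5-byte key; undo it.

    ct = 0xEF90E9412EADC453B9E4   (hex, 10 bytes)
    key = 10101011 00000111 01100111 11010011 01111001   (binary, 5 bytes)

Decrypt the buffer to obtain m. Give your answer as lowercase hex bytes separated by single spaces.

44 97 8e 92 57 06 c3 34 6a 9d

The 5-byte key repeats, so the effective keystream is ab 07 67 d3 79 ab 07 67 d3 79.
byte 0: ef XOR ab = 44
byte 1: 90 XOR 07 = 97
byte 2: e9 XOR 67 = 8e
byte 3: 41 XOR d3 = 92
byte 4: 2e XOR 79 = 57
byte 5: ad XOR ab = 06
byte 6: c4 XOR 07 = c3
byte 7: 53 XOR 67 = 34
byte 8: b9 XOR d3 = 6a
byte 9: e4 XOR 79 = 9d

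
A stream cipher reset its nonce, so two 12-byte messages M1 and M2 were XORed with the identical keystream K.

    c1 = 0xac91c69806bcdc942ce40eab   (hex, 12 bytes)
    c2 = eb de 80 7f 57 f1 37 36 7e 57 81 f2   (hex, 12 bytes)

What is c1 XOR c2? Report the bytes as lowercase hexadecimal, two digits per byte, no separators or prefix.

c1 ⊕ c2 = (M1 ⊕ K) ⊕ (M2 ⊕ K) = M1 ⊕ M2 — the shared key cancels under XOR.
byte 0: ac ^ eb = 47
byte 1: 91 ^ de = 4f
byte 2: c6 ^ 80 = 46
byte 3: 98 ^ 7f = e7
byte 4: 06 ^ 57 = 51
byte 5: bc ^ f1 = 4d
byte 6: dc ^ 37 = eb
byte 7: 94 ^ 36 = a2
byte 8: 2c ^ 7e = 52
byte 9: e4 ^ 57 = b3
byte 10: 0e ^ 81 = 8f
byte 11: ab ^ f2 = 59

474f46e7514deba252b38f59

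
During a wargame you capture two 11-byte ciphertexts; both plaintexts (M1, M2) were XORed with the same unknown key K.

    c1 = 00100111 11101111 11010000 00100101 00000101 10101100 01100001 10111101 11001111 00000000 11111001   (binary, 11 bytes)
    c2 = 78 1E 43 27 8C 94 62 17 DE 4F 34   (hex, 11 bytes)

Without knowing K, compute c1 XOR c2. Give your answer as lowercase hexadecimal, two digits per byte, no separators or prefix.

c1 ⊕ c2 = (M1 ⊕ K) ⊕ (M2 ⊕ K) = M1 ⊕ M2 — the shared key cancels under XOR.
27 ^ 78 = 5f
ef ^ 1e = f1
d0 ^ 43 = 93
25 ^ 27 = 02
05 ^ 8c = 89
ac ^ 94 = 38
61 ^ 62 = 03
bd ^ 17 = aa
cf ^ de = 11
00 ^ 4f = 4f
f9 ^ 34 = cd

5ff19302893803aa114fcd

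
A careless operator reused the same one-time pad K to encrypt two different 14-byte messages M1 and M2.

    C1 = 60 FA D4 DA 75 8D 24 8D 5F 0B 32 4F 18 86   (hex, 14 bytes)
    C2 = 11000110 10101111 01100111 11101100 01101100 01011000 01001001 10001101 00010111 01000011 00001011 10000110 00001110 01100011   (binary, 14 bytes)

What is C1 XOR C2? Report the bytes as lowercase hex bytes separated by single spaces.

C1 ⊕ C2 = (M1 ⊕ K) ⊕ (M2 ⊕ K) = M1 ⊕ M2 — the shared key cancels under XOR.
60 xor c6 = a6
fa xor af = 55
d4 xor 67 = b3
da xor ec = 36
75 xor 6c = 19
8d xor 58 = d5
24 xor 49 = 6d
8d xor 8d = 00
5f xor 17 = 48
0b xor 43 = 48
32 xor 0b = 39
4f xor 86 = c9
18 xor 0e = 16
86 xor 63 = e5

a6 55 b3 36 19 d5 6d 00 48 48 39 c9 16 e5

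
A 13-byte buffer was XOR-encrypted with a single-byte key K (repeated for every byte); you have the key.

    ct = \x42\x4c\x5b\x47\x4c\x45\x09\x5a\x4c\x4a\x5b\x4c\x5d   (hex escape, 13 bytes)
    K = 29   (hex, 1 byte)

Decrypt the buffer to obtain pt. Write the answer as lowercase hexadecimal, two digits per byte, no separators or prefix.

6b65726e656c20736563726574

The 1-byte key repeats, so the effective keystream is 29 29 29 29 29 29 29 29 29 29 29 29 29.
byte 0:  66 xor  41 = 107
byte 1:  76 xor  41 = 101
byte 2:  91 xor  41 = 114
byte 3:  71 xor  41 = 110
byte 4:  76 xor  41 = 101
byte 5:  69 xor  41 = 108
byte 6:   9 xor  41 =  32
byte 7:  90 xor  41 = 115
byte 8:  76 xor  41 = 101
byte 9:  74 xor  41 =  99
byte 10:  91 xor  41 = 114
byte 11:  76 xor  41 = 101
byte 12:  93 xor  41 = 116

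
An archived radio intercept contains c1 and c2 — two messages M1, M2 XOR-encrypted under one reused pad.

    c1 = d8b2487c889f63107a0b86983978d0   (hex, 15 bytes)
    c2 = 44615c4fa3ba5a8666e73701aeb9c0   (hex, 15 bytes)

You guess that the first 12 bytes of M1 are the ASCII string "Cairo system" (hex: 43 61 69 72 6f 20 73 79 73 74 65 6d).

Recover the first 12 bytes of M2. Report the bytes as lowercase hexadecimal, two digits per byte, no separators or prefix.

dfb27d4144054aef6f98d4f4

First, c1 ⊕ c2 = (M1 ⊕ K) ⊕ (M2 ⊕ K) = M1 ⊕ M2, so the key drops out. Then M2 = (M1 ⊕ M2) ⊕ M1 over the first 12 bytes.
byte 0: (d8 ⊕ 44) ⊕ 43 = 9c ⊕ 43 = df
byte 1: (b2 ⊕ 61) ⊕ 61 = d3 ⊕ 61 = b2
byte 2: (48 ⊕ 5c) ⊕ 69 = 14 ⊕ 69 = 7d
byte 3: (7c ⊕ 4f) ⊕ 72 = 33 ⊕ 72 = 41
byte 4: (88 ⊕ a3) ⊕ 6f = 2b ⊕ 6f = 44
byte 5: (9f ⊕ ba) ⊕ 20 = 25 ⊕ 20 = 05
byte 6: (63 ⊕ 5a) ⊕ 73 = 39 ⊕ 73 = 4a
byte 7: (10 ⊕ 86) ⊕ 79 = 96 ⊕ 79 = ef
byte 8: (7a ⊕ 66) ⊕ 73 = 1c ⊕ 73 = 6f
byte 9: (0b ⊕ e7) ⊕ 74 = ec ⊕ 74 = 98
byte 10: (86 ⊕ 37) ⊕ 65 = b1 ⊕ 65 = d4
byte 11: (98 ⊕ 01) ⊕ 6d = 99 ⊕ 6d = f4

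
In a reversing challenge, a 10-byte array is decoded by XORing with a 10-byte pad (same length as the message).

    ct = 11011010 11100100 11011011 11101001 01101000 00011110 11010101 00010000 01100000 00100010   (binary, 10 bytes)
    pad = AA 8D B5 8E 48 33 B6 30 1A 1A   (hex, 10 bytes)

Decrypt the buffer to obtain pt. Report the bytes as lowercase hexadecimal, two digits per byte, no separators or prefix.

XOR is its own inverse, so applying the key byte-wise gives the result directly.
218 xor 170 = 112
228 xor 141 = 105
219 xor 181 = 110
233 xor 142 = 103
104 xor  72 =  32
 30 xor  51 =  45
213 xor 182 =  99
 16 xor  48 =  32
 96 xor  26 = 122
 34 xor  26 =  56

70696e67202d63207a38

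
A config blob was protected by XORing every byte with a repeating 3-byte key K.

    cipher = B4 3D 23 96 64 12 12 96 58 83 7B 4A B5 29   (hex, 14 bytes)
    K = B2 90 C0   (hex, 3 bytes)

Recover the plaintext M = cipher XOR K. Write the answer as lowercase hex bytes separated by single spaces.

The 3-byte key repeats, so the effective keystream is b2 90 c0 b2 90 c0 b2 90 c0 b2 90 c0 b2 90.
byte 0: b4 xor b2 = 06
byte 1: 3d xor 90 = ad
byte 2: 23 xor c0 = e3
byte 3: 96 xor b2 = 24
byte 4: 64 xor 90 = f4
byte 5: 12 xor c0 = d2
byte 6: 12 xor b2 = a0
byte 7: 96 xor 90 = 06
byte 8: 58 xor c0 = 98
byte 9: 83 xor b2 = 31
byte 10: 7b xor 90 = eb
byte 11: 4a xor c0 = 8a
byte 12: b5 xor b2 = 07
byte 13: 29 xor 90 = b9

06 ad e3 24 f4 d2 a0 06 98 31 eb 8a 07 b9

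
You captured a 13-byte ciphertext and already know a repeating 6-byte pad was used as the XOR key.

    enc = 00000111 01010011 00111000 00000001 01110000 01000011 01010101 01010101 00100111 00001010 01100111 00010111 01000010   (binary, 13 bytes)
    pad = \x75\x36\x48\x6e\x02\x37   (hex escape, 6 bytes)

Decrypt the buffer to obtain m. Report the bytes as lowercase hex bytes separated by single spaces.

The 6-byte key repeats, so the effective keystream is 75 36 48 6e 02 37 75 36 48 6e 02 37 75.
byte 0:   7 XOR 117 = 114
byte 1:  83 XOR  54 = 101
byte 2:  56 XOR  72 = 112
byte 3:   1 XOR 110 = 111
byte 4: 112 XOR   2 = 114
byte 5:  67 XOR  55 = 116
byte 6:  85 XOR 117 =  32
byte 7:  85 XOR  54 =  99
byte 8:  39 XOR  72 = 111
byte 9:  10 XOR 110 = 100
byte 10: 103 XOR   2 = 101
byte 11:  23 XOR  55 =  32
byte 12:  66 XOR 117 =  55

72 65 70 6f 72 74 20 63 6f 64 65 20 37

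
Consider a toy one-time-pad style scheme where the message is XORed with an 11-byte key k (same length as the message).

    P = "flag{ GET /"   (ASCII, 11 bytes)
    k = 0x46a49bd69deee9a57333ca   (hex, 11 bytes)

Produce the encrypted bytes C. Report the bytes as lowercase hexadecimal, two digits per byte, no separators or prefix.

20c8fab1e6ceaee02713e5

XOR is its own inverse, so applying the key byte-wise gives the result directly.
66 ^ 46 = 20
6c ^ a4 = c8
61 ^ 9b = fa
67 ^ d6 = b1
7b ^ 9d = e6
20 ^ ee = ce
47 ^ e9 = ae
45 ^ a5 = e0
54 ^ 73 = 27
20 ^ 33 = 13
2f ^ ca = e5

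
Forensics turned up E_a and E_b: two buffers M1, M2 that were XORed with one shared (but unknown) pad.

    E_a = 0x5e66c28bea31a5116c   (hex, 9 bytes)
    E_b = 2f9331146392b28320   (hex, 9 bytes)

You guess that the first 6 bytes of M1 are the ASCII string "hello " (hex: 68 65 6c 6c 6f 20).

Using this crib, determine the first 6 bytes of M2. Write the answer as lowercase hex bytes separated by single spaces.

First, E_a ⊕ E_b = (M1 ⊕ K) ⊕ (M2 ⊕ K) = M1 ⊕ M2, so the key drops out. Then M2 = (M1 ⊕ M2) ⊕ M1 over the first 6 bytes.
byte 0: (5e XOR 2f) XOR 68 = 71 XOR 68 = 19
byte 1: (66 XOR 93) XOR 65 = f5 XOR 65 = 90
byte 2: (c2 XOR 31) XOR 6c = f3 XOR 6c = 9f
byte 3: (8b XOR 14) XOR 6c = 9f XOR 6c = f3
byte 4: (ea XOR 63) XOR 6f = 89 XOR 6f = e6
byte 5: (31 XOR 92) XOR 20 = a3 XOR 20 = 83

19 90 9f f3 e6 83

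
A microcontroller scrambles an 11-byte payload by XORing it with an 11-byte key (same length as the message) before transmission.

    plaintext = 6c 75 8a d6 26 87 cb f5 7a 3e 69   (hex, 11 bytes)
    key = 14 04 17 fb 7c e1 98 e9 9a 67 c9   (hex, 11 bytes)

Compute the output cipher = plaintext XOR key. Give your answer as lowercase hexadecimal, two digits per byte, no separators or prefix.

XOR is its own inverse, so applying the key byte-wise gives the result directly.
byte 0: 6c XOR 14 = 78
byte 1: 75 XOR 04 = 71
byte 2: 8a XOR 17 = 9d
byte 3: d6 XOR fb = 2d
byte 4: 26 XOR 7c = 5a
byte 5: 87 XOR e1 = 66
byte 6: cb XOR 98 = 53
byte 7: f5 XOR e9 = 1c
byte 8: 7a XOR 9a = e0
byte 9: 3e XOR 67 = 59
byte 10: 69 XOR c9 = a0

78719d2d5a66531ce059a0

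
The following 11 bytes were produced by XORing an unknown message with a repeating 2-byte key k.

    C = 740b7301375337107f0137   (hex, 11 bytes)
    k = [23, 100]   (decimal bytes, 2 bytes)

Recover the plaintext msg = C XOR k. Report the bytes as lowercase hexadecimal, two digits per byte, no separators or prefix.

636f646520372074686520

The 2-byte key repeats, so the effective keystream is 17 64 17 64 17 64 17 64 17 64 17.
byte 0: 74 xor 17 = 63
byte 1: 0b xor 64 = 6f
byte 2: 73 xor 17 = 64
byte 3: 01 xor 64 = 65
byte 4: 37 xor 17 = 20
byte 5: 53 xor 64 = 37
byte 6: 37 xor 17 = 20
byte 7: 10 xor 64 = 74
byte 8: 7f xor 17 = 68
byte 9: 01 xor 64 = 65
byte 10: 37 xor 17 = 20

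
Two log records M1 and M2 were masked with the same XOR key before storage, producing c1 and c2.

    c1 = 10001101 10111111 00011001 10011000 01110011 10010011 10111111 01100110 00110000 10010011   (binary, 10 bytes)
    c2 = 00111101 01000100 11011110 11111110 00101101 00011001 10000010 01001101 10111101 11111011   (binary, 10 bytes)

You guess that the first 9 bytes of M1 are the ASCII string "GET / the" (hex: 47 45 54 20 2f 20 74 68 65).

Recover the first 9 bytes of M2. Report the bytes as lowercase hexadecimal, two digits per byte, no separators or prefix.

f7be934671aa4943e8

First, c1 ⊕ c2 = (M1 ⊕ K) ⊕ (M2 ⊕ K) = M1 ⊕ M2, so the key drops out. Then M2 = (M1 ⊕ M2) ⊕ M1 over the first 9 bytes.
byte 0: (8d XOR 3d) XOR 47 = b0 XOR 47 = f7
byte 1: (bf XOR 44) XOR 45 = fb XOR 45 = be
byte 2: (19 XOR de) XOR 54 = c7 XOR 54 = 93
byte 3: (98 XOR fe) XOR 20 = 66 XOR 20 = 46
byte 4: (73 XOR 2d) XOR 2f = 5e XOR 2f = 71
byte 5: (93 XOR 19) XOR 20 = 8a XOR 20 = aa
byte 6: (bf XOR 82) XOR 74 = 3d XOR 74 = 49
byte 7: (66 XOR 4d) XOR 68 = 2b XOR 68 = 43
byte 8: (30 XOR bd) XOR 65 = 8d XOR 65 = e8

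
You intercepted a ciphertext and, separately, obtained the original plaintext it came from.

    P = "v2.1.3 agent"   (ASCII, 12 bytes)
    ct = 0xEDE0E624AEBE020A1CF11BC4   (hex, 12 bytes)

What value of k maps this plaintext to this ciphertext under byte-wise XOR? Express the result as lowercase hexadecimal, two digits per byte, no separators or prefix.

9bd2c815808d226b7b9475b0

Since ct = P ⊕ k, XORing both sides with P gives k = P ⊕ ct.
76 ⊕ ed = 9b
32 ⊕ e0 = d2
2e ⊕ e6 = c8
31 ⊕ 24 = 15
2e ⊕ ae = 80
33 ⊕ be = 8d
20 ⊕ 02 = 22
61 ⊕ 0a = 6b
67 ⊕ 1c = 7b
65 ⊕ f1 = 94
6e ⊕ 1b = 75
74 ⊕ c4 = b0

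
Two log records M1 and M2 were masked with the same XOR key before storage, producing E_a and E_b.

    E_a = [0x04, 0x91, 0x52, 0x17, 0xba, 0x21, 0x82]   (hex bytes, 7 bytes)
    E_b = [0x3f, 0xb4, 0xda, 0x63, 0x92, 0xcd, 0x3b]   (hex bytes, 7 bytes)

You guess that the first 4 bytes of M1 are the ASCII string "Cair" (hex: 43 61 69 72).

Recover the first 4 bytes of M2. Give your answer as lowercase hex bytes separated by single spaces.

78 44 e1 06

First, E_a ⊕ E_b = (M1 ⊕ K) ⊕ (M2 ⊕ K) = M1 ⊕ M2, so the key drops out. Then M2 = (M1 ⊕ M2) ⊕ M1 over the first 4 bytes.
byte 0: (04 ⊕ 3f) ⊕ 43 = 3b ⊕ 43 = 78
byte 1: (91 ⊕ b4) ⊕ 61 = 25 ⊕ 61 = 44
byte 2: (52 ⊕ da) ⊕ 69 = 88 ⊕ 69 = e1
byte 3: (17 ⊕ 63) ⊕ 72 = 74 ⊕ 72 = 06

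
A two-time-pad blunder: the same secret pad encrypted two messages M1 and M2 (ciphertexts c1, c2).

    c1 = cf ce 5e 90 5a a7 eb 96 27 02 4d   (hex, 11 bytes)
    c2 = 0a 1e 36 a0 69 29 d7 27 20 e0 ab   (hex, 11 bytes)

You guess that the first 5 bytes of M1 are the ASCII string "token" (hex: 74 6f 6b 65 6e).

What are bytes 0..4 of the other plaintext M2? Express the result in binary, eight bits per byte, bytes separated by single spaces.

First, c1 ⊕ c2 = (M1 ⊕ K) ⊕ (M2 ⊕ K) = M1 ⊕ M2, so the key drops out. Then M2 = (M1 ⊕ M2) ⊕ M1 over the first 5 bytes.
byte 0: (cf XOR 0a) XOR 74 = c5 XOR 74 = b1
byte 1: (ce XOR 1e) XOR 6f = d0 XOR 6f = bf
byte 2: (5e XOR 36) XOR 6b = 68 XOR 6b = 03
byte 3: (90 XOR a0) XOR 65 = 30 XOR 65 = 55
byte 4: (5a XOR 69) XOR 6e = 33 XOR 6e = 5d

10110001 10111111 00000011 01010101 01011101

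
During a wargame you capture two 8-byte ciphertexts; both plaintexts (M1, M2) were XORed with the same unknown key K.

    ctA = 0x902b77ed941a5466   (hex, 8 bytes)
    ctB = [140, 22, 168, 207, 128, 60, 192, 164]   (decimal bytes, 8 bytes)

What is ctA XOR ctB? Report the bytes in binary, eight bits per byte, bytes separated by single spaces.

ctA ⊕ ctB = (M1 ⊕ K) ⊕ (M2 ⊕ K) = M1 ⊕ M2 — the shared key cancels under XOR.
90 XOR 8c = 1c
2b XOR 16 = 3d
77 XOR a8 = df
ed XOR cf = 22
94 XOR 80 = 14
1a XOR 3c = 26
54 XOR c0 = 94
66 XOR a4 = c2

00011100 00111101 11011111 00100010 00010100 00100110 10010100 11000010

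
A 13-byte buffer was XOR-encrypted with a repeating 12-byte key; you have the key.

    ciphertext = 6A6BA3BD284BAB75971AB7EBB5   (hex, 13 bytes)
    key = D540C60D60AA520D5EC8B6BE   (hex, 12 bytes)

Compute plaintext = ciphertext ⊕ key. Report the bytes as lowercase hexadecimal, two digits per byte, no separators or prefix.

The 12-byte key repeats, so the effective keystream is d5 40 c6 0d 60 aa 52 0d 5e c8 b6 be d5.
byte 0: 6a xor d5 = bf
byte 1: 6b xor 40 = 2b
byte 2: a3 xor c6 = 65
byte 3: bd xor 0d = b0
byte 4: 28 xor 60 = 48
byte 5: 4b xor aa = e1
byte 6: ab xor 52 = f9
byte 7: 75 xor 0d = 78
byte 8: 97 xor 5e = c9
byte 9: 1a xor c8 = d2
byte 10: b7 xor b6 = 01
byte 11: eb xor be = 55
byte 12: b5 xor d5 = 60

bf2b65b048e1f978c9d2015560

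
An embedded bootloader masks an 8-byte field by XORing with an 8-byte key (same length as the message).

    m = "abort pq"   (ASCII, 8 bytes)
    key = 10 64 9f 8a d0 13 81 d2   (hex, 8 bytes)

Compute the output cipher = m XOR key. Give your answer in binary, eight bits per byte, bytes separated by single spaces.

XOR is its own inverse, so applying the key byte-wise gives the result directly.
01100001 XOR 00010000 = 01110001
01100010 XOR 01100100 = 00000110
01101111 XOR 10011111 = 11110000
01110010 XOR 10001010 = 11111000
01110100 XOR 11010000 = 10100100
00100000 XOR 00010011 = 00110011
01110000 XOR 10000001 = 11110001
01110001 XOR 11010010 = 10100011

01110001 00000110 11110000 11111000 10100100 00110011 11110001 10100011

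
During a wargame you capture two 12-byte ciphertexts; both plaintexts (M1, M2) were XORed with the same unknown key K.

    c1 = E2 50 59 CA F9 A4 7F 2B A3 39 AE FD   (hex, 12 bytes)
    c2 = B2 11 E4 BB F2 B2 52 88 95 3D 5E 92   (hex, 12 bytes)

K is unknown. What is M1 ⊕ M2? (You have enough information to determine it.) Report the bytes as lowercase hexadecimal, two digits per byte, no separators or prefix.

c1 ⊕ c2 = (M1 ⊕ K) ⊕ (M2 ⊕ K) = M1 ⊕ M2 — the shared key cancels under XOR.
e2 ^ b2 = 50
50 ^ 11 = 41
59 ^ e4 = bd
ca ^ bb = 71
f9 ^ f2 = 0b
a4 ^ b2 = 16
7f ^ 52 = 2d
2b ^ 88 = a3
a3 ^ 95 = 36
39 ^ 3d = 04
ae ^ 5e = f0
fd ^ 92 = 6f

5041bd710b162da33604f06f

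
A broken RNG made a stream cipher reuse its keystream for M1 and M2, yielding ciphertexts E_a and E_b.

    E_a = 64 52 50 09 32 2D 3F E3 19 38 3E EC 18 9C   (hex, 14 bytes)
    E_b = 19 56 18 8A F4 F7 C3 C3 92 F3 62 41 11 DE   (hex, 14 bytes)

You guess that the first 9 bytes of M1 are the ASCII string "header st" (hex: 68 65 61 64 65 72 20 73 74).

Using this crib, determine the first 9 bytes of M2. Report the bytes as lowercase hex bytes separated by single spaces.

15 61 29 e7 a3 a8 dc 53 ff

First, E_a ⊕ E_b = (M1 ⊕ K) ⊕ (M2 ⊕ K) = M1 ⊕ M2, so the key drops out. Then M2 = (M1 ⊕ M2) ⊕ M1 over the first 9 bytes.
byte 0: (64 ⊕ 19) ⊕ 68 = 7d ⊕ 68 = 15
byte 1: (52 ⊕ 56) ⊕ 65 = 04 ⊕ 65 = 61
byte 2: (50 ⊕ 18) ⊕ 61 = 48 ⊕ 61 = 29
byte 3: (09 ⊕ 8a) ⊕ 64 = 83 ⊕ 64 = e7
byte 4: (32 ⊕ f4) ⊕ 65 = c6 ⊕ 65 = a3
byte 5: (2d ⊕ f7) ⊕ 72 = da ⊕ 72 = a8
byte 6: (3f ⊕ c3) ⊕ 20 = fc ⊕ 20 = dc
byte 7: (e3 ⊕ c3) ⊕ 73 = 20 ⊕ 73 = 53
byte 8: (19 ⊕ 92) ⊕ 74 = 8b ⊕ 74 = ff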